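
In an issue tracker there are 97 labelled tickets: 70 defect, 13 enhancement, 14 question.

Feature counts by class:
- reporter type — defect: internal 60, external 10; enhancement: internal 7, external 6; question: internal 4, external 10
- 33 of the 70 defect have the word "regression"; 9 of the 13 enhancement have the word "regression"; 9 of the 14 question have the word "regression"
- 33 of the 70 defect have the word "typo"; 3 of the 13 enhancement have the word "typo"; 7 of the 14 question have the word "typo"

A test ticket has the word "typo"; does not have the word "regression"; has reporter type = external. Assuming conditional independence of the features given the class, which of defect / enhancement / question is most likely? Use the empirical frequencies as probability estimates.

defect

defect: (70/97) × (10/70) × (37/70) × (33/70) ≈ 0.025689
enhancement: (13/97) × (6/13) × (4/13) × (3/13) ≈ 0.00439212
question: (14/97) × (10/14) × (5/14) × (7/14) ≈ 0.0184094
Highest score → defect.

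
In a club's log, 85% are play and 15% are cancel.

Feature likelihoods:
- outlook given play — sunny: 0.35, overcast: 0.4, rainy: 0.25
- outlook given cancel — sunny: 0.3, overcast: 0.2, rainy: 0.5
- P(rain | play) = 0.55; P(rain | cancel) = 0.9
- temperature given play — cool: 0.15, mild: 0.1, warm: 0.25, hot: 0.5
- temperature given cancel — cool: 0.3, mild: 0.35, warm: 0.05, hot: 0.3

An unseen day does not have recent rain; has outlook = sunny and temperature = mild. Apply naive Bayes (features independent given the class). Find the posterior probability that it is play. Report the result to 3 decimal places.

0.895

play: 0.85 × 0.35 × (1−0.55) × 0.1 = 0.0133875
cancel: 0.15 × 0.3 × (1−0.9) × 0.35 = 0.001575
P(play | x) = 0.0133875 / 0.0149625 ≈ 0.895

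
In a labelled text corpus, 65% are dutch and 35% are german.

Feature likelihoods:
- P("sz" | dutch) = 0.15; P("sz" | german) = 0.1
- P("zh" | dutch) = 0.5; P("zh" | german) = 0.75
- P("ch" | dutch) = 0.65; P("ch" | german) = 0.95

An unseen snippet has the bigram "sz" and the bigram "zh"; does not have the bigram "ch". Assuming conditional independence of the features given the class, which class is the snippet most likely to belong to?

dutch: 0.65 × 0.15 × 0.5 × (1−0.65) = 0.0170625
german: 0.35 × 0.1 × 0.75 × (1−0.95) = 0.0013125
Highest score → dutch.

dutch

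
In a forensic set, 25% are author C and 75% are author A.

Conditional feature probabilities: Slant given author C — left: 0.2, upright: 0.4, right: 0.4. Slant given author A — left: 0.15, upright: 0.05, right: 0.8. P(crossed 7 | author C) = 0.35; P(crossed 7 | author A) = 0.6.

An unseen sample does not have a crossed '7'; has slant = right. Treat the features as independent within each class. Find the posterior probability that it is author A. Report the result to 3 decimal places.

author C: 0.25 × 0.4 × (1−0.35) = 0.065
author A: 0.75 × 0.8 × (1−0.6) = 0.24
P(author A | x) = 0.24 / 0.305 ≈ 0.787

0.787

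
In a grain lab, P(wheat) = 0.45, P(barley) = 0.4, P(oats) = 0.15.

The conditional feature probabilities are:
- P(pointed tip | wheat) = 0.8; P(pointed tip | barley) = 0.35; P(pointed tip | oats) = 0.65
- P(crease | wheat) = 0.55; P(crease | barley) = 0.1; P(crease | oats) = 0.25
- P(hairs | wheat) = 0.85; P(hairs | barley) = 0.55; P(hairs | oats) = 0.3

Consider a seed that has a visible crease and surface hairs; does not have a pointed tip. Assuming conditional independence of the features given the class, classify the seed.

wheat

wheat: 0.45 × (1−0.8) × 0.55 × 0.85 = 0.042075
barley: 0.4 × (1−0.35) × 0.1 × 0.55 = 0.0143
oats: 0.15 × (1−0.65) × 0.25 × 0.3 = 0.0039375
Highest score → wheat.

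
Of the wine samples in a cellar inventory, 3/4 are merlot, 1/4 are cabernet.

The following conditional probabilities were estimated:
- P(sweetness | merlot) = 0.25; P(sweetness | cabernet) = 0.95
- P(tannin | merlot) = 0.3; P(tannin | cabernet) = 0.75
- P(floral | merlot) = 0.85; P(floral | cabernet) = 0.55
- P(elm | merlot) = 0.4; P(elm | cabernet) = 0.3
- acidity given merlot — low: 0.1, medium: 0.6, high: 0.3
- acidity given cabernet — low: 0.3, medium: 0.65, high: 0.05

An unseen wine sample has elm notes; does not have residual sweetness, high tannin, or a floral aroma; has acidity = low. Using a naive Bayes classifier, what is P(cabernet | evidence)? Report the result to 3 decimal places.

0.051

merlot: 0.75 × (1−0.25) × (1−0.3) × (1−0.85) × 0.4 × 0.1 = 0.0023625
cabernet: 0.25 × (1−0.95) × (1−0.75) × (1−0.55) × 0.3 × 0.3 = 0.0001265625
P(cabernet | x) = 0.0001265625 / 0.0024890625 ≈ 0.051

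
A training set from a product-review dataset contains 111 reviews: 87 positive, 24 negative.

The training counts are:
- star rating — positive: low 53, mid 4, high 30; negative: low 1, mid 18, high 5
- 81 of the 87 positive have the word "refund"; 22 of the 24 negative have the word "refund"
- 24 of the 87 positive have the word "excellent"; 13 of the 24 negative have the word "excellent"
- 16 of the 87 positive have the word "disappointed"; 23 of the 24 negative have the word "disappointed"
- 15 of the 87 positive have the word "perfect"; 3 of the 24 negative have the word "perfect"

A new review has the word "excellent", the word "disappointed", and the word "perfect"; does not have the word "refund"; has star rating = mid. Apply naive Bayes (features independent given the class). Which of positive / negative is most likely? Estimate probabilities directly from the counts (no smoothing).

positive: (87/111) × (4/87) × (6/87) × (24/87) × (16/87) × (15/87) ≈ 0.0000217387
negative: (24/111) × (18/24) × (2/24) × (13/24) × (23/24) × (3/24) ≈ 0.000876853
Highest score → negative.

negative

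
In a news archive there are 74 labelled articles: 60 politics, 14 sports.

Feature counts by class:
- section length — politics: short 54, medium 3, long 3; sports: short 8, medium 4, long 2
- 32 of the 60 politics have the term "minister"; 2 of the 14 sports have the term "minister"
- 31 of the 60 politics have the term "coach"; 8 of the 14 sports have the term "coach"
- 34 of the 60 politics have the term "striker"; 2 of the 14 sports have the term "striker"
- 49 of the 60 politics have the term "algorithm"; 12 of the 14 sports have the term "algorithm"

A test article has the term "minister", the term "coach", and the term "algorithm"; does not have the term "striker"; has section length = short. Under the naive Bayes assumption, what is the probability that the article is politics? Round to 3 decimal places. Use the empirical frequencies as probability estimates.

0.916

politics: (60/74) × (54/60) × (32/60) × (31/60) × (26/60) × (49/60) ≈ 0.0711604
sports: (14/74) × (8/14) × (2/14) × (8/14) × (12/14) × (12/14) ≈ 0.00648378
P(politics | x) = 0.0711604 / 0.07764418 ≈ 0.916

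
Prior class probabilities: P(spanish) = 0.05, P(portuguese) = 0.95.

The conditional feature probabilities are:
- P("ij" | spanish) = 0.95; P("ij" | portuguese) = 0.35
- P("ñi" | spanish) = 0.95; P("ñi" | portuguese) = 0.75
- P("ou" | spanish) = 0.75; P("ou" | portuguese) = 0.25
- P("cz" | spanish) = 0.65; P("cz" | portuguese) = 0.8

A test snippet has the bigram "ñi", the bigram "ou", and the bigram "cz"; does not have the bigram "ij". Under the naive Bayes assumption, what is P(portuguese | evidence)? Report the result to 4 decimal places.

0.9877

spanish: 0.05 × (1−0.95) × 0.95 × 0.75 × 0.65 = 0.0011578125
portuguese: 0.95 × (1−0.35) × 0.75 × 0.25 × 0.8 = 0.092625
P(portuguese | x) = 0.092625 / 0.0937828125 ≈ 0.9877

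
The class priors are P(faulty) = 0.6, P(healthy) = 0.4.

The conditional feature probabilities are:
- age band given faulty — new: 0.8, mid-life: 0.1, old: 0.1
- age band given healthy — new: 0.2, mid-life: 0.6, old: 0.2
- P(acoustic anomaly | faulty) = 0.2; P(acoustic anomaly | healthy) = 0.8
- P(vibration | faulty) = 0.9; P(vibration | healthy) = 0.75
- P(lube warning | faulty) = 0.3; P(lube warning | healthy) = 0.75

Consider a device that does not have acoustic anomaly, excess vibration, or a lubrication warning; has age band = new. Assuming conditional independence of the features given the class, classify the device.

faulty

faulty: 0.6 × 0.8 × (1−0.2) × (1−0.9) × (1−0.3) = 0.02688
healthy: 0.4 × 0.2 × (1−0.8) × (1−0.75) × (1−0.75) = 0.001
Highest score → faulty.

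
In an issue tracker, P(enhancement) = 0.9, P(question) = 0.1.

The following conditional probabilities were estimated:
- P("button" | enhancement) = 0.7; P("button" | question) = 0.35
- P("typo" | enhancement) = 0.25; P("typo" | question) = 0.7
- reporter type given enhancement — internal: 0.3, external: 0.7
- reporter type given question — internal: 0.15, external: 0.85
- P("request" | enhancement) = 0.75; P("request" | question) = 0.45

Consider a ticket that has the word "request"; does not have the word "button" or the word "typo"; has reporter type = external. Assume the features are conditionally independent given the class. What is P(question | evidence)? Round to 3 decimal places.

enhancement: 0.9 × (1−0.7) × (1−0.25) × 0.7 × 0.75 = 0.1063125
question: 0.1 × (1−0.35) × (1−0.7) × 0.85 × 0.45 = 0.00745875
P(question | x) = 0.00745875 / 0.11377125 ≈ 0.066

0.066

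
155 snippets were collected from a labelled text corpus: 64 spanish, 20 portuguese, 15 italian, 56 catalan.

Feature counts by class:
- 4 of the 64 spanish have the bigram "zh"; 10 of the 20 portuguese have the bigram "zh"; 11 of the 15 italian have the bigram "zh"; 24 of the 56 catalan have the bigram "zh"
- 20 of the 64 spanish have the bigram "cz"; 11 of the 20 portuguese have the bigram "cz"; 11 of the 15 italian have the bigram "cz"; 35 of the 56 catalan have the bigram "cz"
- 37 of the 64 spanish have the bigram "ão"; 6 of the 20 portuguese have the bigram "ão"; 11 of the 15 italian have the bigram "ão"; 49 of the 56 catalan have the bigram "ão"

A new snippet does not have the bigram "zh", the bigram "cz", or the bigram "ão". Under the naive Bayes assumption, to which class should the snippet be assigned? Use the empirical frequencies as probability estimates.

spanish

spanish: (64/155) × (60/64) × (44/64) × (27/64) ≈ 0.112273
portuguese: (20/155) × (10/20) × (9/20) × (14/20) ≈ 0.0203226
italian: (15/155) × (4/15) × (4/15) × (4/15) ≈ 0.00183513
catalan: (56/155) × (32/56) × (21/56) × (7/56) ≈ 0.00967742
Highest score → spanish.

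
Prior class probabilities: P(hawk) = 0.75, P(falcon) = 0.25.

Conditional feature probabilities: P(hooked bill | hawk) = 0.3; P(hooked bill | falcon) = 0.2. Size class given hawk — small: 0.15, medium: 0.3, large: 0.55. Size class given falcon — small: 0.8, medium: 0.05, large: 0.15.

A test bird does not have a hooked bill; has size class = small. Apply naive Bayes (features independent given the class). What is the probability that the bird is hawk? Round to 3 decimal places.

0.330

hawk: 0.75 × (1−0.3) × 0.15 = 0.07875
falcon: 0.25 × (1−0.2) × 0.8 = 0.16
P(hawk | x) = 0.07875 / 0.23875 ≈ 0.330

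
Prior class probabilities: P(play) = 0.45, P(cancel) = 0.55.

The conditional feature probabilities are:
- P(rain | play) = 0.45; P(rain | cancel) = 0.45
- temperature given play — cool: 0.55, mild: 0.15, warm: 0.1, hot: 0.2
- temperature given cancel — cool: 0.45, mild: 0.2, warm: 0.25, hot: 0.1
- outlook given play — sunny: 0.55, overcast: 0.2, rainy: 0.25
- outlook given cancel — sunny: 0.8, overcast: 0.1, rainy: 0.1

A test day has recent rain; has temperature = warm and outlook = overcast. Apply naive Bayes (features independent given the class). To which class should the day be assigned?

cancel

play: 0.45 × 0.45 × 0.1 × 0.2 = 0.00405
cancel: 0.55 × 0.45 × 0.25 × 0.1 = 0.0061875
Highest score → cancel.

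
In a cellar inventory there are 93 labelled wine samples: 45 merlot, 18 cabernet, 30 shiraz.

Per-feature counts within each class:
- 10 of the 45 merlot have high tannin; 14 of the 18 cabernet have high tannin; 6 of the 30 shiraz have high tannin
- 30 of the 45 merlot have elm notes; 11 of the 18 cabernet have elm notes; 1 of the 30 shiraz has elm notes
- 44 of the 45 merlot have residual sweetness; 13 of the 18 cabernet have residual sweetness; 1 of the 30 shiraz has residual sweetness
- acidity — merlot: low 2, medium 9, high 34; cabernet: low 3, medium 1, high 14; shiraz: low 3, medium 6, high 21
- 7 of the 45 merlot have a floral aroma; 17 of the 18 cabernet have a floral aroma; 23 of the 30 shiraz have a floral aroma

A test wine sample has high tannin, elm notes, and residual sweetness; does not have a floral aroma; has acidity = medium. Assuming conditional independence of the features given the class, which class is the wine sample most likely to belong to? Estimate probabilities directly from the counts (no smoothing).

merlot

merlot: (45/93) × (10/45) × (30/45) × (44/45) × (9/45) × (38/45) ≈ 0.0118377
cabernet: (18/93) × (14/18) × (11/18) × (13/18) × (1/18) × (1/18) ≈ 0.000205065
shiraz: (30/93) × (6/30) × (1/30) × (1/30) × (6/30) × (7/30) ≈ 0.00000334528
Highest score → merlot.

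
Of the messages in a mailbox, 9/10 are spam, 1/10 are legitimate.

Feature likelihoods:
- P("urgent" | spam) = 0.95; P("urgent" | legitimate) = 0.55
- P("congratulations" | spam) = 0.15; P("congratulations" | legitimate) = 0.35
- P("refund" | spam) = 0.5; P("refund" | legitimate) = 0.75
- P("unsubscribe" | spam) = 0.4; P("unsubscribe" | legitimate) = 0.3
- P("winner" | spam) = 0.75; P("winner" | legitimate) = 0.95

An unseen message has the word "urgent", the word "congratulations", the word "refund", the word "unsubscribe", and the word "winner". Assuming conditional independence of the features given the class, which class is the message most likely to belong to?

spam

spam: 0.9 × 0.95 × 0.15 × 0.5 × 0.4 × 0.75 = 0.0192375
legitimate: 0.1 × 0.55 × 0.35 × 0.75 × 0.3 × 0.95 = 0.0041146875
Highest score → spam.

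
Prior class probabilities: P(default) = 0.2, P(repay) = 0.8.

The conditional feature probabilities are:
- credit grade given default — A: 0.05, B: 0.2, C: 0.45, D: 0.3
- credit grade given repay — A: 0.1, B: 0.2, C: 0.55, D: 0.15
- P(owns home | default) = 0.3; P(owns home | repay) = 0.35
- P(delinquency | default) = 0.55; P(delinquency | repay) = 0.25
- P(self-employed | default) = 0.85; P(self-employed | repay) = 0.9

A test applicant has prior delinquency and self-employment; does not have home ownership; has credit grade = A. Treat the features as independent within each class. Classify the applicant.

repay

default: 0.2 × 0.05 × (1−0.3) × 0.55 × 0.85 = 0.0032725
repay: 0.8 × 0.1 × (1−0.35) × 0.25 × 0.9 = 0.0117
Highest score → repay.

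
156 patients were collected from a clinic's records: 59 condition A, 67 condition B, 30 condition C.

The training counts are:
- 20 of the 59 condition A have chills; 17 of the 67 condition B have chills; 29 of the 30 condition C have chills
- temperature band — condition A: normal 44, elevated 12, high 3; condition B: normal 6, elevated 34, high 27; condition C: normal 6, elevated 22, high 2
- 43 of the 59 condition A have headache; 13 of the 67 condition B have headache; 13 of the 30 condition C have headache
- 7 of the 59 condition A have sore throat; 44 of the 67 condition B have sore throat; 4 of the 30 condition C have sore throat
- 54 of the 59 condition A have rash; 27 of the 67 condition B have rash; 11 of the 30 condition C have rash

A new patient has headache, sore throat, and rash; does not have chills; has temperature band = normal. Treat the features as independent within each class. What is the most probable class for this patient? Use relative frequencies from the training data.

condition A

condition A: (59/156) × (39/59) × (44/59) × (43/59) × (7/59) × (54/59) ≈ 0.0147552
condition B: (67/156) × (50/67) × (6/67) × (13/67) × (44/67) × (27/67) ≈ 0.00147386
condition C: (30/156) × (1/30) × (6/30) × (13/30) × (4/30) × (11/30) ≈ 0.0000271605
Highest score → condition A.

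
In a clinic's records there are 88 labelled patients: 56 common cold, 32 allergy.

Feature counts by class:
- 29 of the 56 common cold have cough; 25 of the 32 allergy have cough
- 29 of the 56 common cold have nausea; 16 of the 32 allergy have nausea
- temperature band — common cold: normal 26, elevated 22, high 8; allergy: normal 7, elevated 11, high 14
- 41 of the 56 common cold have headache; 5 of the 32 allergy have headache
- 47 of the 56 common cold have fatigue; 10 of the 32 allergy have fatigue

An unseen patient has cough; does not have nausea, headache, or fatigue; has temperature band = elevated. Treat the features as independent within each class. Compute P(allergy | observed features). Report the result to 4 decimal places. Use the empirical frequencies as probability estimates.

common cold: (56/88) × (29/56) × (27/56) × (22/56) × (15/56) × (9/56) ≈ 0.0026871
allergy: (32/88) × (25/32) × (16/32) × (11/32) × (27/32) × (22/32) = 0.028324127197265625
P(allergy | x) = 0.028324127197265625 / 0.031011227197265625 ≈ 0.9134

0.9134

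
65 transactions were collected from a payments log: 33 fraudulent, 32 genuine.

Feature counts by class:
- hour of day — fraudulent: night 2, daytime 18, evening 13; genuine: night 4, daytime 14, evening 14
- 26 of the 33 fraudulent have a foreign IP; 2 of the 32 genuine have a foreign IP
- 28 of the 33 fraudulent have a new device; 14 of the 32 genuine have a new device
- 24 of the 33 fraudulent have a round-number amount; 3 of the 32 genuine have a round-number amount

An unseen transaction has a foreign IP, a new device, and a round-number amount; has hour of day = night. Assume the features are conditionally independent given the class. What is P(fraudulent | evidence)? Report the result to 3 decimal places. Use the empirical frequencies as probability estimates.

0.990

fraudulent: (33/65) × (2/33) × (26/33) × (28/33) × (24/33) ≈ 0.0149595
genuine: (32/65) × (4/32) × (2/32) × (14/32) × (3/32) ≈ 0.000157752
P(fraudulent | x) = 0.0149595 / 0.015117252 ≈ 0.990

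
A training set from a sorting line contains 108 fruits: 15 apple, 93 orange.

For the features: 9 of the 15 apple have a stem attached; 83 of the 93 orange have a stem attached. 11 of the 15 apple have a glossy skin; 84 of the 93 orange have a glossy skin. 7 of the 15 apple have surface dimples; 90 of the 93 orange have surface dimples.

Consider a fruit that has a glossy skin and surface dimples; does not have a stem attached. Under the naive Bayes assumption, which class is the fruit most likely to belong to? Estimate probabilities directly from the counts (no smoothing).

orange

apple: (15/108) × (6/15) × (11/15) × (7/15) ≈ 0.0190123
orange: (93/108) × (10/93) × (84/93) × (90/93) ≈ 0.0809342
Highest score → orange.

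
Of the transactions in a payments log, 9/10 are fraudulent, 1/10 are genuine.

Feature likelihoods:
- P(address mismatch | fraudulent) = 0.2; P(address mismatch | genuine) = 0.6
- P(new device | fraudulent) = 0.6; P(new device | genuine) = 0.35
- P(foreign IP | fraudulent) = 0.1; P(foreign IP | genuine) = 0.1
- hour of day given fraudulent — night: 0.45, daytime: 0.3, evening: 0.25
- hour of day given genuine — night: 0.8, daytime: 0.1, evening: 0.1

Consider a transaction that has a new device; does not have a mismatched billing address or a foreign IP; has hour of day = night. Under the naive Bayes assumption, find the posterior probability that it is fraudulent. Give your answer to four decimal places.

fraudulent: 0.9 × (1−0.2) × 0.6 × (1−0.1) × 0.45 = 0.17496
genuine: 0.1 × (1−0.6) × 0.35 × (1−0.1) × 0.8 = 0.01008
P(fraudulent | x) = 0.17496 / 0.18504 ≈ 0.9455

0.9455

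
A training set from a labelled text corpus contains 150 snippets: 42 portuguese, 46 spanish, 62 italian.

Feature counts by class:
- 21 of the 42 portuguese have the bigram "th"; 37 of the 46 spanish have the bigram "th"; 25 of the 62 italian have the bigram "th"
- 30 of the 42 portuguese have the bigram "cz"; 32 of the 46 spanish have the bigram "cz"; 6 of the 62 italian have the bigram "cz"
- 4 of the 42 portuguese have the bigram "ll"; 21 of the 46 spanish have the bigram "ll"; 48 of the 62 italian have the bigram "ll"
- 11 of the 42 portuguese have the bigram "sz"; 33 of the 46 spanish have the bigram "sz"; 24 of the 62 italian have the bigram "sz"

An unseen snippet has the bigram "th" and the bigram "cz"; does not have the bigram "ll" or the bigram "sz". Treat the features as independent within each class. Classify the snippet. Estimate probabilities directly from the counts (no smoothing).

portuguese

portuguese: (42/150) × (21/42) × (30/42) × (38/42) × (31/42) ≈ 0.06678
spanish: (46/150) × (37/46) × (32/46) × (25/46) × (13/46) ≈ 0.0263554
italian: (62/150) × (25/62) × (6/62) × (14/62) × (38/62) ≈ 0.00223222
Highest score → portuguese.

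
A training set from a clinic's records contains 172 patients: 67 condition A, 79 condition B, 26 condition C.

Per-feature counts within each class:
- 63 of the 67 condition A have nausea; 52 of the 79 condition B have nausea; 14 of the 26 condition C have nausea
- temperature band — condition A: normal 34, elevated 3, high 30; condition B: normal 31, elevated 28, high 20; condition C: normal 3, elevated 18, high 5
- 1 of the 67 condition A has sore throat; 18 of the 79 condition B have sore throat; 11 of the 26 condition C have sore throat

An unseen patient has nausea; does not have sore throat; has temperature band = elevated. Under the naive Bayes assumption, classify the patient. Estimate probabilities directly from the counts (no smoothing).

condition B

condition A: (67/172) × (63/67) × (3/67) × (66/67) ≈ 0.0161558
condition B: (79/172) × (52/79) × (28/79) × (61/79) ≈ 0.0827387
condition C: (26/172) × (14/26) × (18/26) × (15/26) ≈ 0.03251
Highest score → condition B.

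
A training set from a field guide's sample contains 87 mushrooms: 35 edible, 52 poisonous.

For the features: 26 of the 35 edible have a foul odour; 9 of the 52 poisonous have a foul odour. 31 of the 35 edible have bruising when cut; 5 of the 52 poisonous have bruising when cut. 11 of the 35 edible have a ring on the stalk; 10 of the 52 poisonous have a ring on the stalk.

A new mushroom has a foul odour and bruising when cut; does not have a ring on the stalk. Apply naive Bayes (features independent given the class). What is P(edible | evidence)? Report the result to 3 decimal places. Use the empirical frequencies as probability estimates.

0.958

edible: (35/87) × (26/35) × (31/35) × (24/35) ≈ 0.181506
poisonous: (52/87) × (9/52) × (5/52) × (42/52) ≈ 0.00803407
P(edible | x) = 0.181506 / 0.18954007 ≈ 0.958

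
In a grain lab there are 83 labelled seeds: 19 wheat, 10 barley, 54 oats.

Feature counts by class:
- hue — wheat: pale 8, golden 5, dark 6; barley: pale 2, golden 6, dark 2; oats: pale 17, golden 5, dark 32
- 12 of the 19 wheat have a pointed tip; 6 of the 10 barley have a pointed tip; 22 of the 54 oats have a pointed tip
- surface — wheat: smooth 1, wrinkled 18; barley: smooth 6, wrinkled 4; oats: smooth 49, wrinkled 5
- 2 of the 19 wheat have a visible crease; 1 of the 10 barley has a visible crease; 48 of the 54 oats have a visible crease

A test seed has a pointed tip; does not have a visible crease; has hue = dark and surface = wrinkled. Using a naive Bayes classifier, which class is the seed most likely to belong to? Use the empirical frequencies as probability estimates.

wheat: (19/83) × (6/19) × (12/19) × (18/19) × (17/19) ≈ 0.0387004
barley: (10/83) × (2/10) × (6/10) × (4/10) × (9/10) ≈ 0.00520482
oats: (54/83) × (32/54) × (22/54) × (5/54) × (6/54) ≈ 0.00161597
Highest score → wheat.

wheat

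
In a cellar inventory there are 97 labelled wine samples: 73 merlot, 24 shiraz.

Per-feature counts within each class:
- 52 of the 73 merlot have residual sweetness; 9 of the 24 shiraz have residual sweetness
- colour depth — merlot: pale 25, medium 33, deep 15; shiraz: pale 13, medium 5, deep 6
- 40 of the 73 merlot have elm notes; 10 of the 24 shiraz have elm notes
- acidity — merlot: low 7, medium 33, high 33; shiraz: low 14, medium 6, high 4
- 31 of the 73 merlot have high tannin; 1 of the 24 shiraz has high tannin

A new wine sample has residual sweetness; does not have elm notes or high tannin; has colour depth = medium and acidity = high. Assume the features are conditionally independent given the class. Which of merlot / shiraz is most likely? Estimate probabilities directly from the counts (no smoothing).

merlot

merlot: (73/97) × (52/73) × (33/73) × (33/73) × (33/73) × (42/73) ≈ 0.0284925
shiraz: (24/97) × (9/24) × (5/24) × (14/24) × (4/24) × (23/24) ≈ 0.00180099
Highest score → merlot.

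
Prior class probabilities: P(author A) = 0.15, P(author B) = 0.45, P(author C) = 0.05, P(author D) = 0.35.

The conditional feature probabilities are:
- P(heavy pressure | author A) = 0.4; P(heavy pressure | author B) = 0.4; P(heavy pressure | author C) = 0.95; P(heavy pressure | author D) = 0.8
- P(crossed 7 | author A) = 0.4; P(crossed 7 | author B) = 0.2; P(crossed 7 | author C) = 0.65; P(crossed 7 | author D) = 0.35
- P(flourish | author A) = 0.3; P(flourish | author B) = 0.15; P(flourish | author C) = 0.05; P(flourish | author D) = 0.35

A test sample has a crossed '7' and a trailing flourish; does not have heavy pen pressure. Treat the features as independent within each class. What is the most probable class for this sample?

author A: 0.15 × (1−0.4) × 0.4 × 0.3 = 0.0108
author B: 0.45 × (1−0.4) × 0.2 × 0.15 = 0.0081
author C: 0.05 × (1−0.95) × 0.65 × 0.05 = 0.00008125
author D: 0.35 × (1−0.8) × 0.35 × 0.35 = 0.008575
Highest score → author A.

author A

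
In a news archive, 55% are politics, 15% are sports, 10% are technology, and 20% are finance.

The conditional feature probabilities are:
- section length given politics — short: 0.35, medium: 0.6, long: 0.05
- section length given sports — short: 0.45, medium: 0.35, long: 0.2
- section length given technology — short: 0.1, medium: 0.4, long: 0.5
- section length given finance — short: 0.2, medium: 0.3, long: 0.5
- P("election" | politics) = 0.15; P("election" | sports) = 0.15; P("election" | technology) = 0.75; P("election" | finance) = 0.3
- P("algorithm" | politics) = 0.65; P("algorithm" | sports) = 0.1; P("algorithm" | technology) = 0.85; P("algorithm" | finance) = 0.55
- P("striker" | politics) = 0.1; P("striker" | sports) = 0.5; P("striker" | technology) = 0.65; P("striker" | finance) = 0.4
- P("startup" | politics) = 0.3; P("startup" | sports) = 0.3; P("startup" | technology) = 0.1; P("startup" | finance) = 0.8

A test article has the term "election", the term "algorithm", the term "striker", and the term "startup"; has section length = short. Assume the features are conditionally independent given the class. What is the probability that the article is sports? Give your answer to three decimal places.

0.047

politics: 0.55 × 0.35 × 0.15 × 0.65 × 0.1 × 0.3 = 0.0005630625
sports: 0.15 × 0.45 × 0.15 × 0.1 × 0.5 × 0.3 = 0.000151875
technology: 0.1 × 0.1 × 0.75 × 0.85 × 0.65 × 0.1 = 0.000414375
finance: 0.2 × 0.2 × 0.3 × 0.55 × 0.4 × 0.8 = 0.002112
P(sports | x) = 0.000151875 / 0.0032413125 ≈ 0.047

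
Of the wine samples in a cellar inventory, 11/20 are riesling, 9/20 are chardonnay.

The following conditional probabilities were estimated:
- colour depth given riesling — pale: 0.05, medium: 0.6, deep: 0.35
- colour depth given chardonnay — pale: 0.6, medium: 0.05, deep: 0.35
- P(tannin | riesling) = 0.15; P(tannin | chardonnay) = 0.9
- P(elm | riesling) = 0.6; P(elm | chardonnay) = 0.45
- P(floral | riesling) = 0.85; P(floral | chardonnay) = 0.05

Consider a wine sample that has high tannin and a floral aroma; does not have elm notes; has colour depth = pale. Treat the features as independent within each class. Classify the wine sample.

chardonnay

riesling: 0.55 × 0.05 × 0.15 × (1−0.6) × 0.85 = 0.0014025
chardonnay: 0.45 × 0.6 × 0.9 × (1−0.45) × 0.05 = 0.0066825
Highest score → chardonnay.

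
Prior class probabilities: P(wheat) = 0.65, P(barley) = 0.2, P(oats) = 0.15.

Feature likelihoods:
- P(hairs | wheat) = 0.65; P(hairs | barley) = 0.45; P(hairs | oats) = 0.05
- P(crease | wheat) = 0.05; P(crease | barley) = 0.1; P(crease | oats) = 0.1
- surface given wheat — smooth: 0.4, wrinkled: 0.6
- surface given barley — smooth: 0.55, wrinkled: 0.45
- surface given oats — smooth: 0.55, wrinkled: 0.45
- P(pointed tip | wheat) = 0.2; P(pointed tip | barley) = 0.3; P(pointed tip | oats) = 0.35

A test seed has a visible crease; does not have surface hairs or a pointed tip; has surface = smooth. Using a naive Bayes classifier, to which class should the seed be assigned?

wheat: 0.65 × (1−0.65) × 0.05 × 0.4 × (1−0.2) = 0.00364
barley: 0.2 × (1−0.45) × 0.1 × 0.55 × (1−0.3) = 0.004235
oats: 0.15 × (1−0.05) × 0.1 × 0.55 × (1−0.35) = 0.005094375
Highest score → oats.

oats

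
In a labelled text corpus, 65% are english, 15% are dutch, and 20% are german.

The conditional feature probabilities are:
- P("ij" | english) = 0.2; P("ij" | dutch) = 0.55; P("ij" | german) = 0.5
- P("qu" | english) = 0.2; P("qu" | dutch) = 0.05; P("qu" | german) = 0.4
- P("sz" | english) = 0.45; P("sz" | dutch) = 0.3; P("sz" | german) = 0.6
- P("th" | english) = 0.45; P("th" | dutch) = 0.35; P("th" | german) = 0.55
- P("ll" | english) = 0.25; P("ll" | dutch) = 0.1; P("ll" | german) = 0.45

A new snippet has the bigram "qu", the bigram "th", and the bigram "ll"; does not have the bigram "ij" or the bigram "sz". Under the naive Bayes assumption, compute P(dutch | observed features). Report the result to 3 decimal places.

english: 0.65 × (1−0.2) × 0.2 × (1−0.45) × 0.45 × 0.25 = 0.006435
dutch: 0.15 × (1−0.55) × 0.05 × (1−0.3) × 0.35 × 0.1 = 0.0000826875
german: 0.2 × (1−0.5) × 0.4 × (1−0.6) × 0.55 × 0.45 = 0.00396
P(dutch | x) = 0.0000826875 / 0.0104776875 ≈ 0.008

0.008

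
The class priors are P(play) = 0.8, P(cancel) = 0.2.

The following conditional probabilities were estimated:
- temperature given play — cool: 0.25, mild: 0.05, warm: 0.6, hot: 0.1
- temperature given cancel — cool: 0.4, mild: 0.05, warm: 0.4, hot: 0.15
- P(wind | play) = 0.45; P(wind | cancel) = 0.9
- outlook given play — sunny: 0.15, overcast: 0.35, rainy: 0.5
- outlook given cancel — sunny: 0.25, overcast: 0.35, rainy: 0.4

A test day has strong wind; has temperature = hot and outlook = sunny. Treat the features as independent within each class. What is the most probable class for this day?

play: 0.8 × 0.1 × 0.45 × 0.15 = 0.0054
cancel: 0.2 × 0.15 × 0.9 × 0.25 = 0.00675
Highest score → cancel.

cancel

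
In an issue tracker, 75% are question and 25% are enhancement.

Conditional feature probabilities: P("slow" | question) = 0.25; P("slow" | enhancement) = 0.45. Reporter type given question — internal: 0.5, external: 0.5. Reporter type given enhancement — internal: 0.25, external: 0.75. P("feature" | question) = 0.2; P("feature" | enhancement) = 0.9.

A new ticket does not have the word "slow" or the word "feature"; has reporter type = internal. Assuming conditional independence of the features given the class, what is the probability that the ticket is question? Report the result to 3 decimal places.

question: 0.75 × (1−0.25) × 0.5 × (1−0.2) = 0.225
enhancement: 0.25 × (1−0.45) × 0.25 × (1−0.9) = 0.0034375
P(question | x) = 0.225 / 0.2284375 ≈ 0.985

0.985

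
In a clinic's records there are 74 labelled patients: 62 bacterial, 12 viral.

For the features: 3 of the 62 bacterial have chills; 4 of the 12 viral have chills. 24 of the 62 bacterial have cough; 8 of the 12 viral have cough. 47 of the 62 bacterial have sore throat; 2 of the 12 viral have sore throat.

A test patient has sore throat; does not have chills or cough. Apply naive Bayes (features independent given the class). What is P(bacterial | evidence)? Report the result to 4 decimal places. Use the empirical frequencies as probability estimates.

0.9840

bacterial: (62/74) × (59/62) × (38/62) × (47/62) ≈ 0.37044
viral: (12/74) × (8/12) × (4/12) × (2/12) ≈ 0.00600601
P(bacterial | x) = 0.37044 / 0.37644601 ≈ 0.9840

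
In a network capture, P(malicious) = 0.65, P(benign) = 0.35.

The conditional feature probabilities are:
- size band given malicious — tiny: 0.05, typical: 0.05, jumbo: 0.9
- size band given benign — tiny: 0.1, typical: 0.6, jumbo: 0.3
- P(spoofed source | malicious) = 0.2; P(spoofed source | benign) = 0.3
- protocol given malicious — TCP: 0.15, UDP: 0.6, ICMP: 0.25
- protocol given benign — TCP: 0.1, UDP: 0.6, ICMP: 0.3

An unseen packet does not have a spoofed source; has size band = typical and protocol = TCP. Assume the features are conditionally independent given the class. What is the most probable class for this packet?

benign

malicious: 0.65 × 0.05 × (1−0.2) × 0.15 = 0.0039
benign: 0.35 × 0.6 × (1−0.3) × 0.1 = 0.0147
Highest score → benign.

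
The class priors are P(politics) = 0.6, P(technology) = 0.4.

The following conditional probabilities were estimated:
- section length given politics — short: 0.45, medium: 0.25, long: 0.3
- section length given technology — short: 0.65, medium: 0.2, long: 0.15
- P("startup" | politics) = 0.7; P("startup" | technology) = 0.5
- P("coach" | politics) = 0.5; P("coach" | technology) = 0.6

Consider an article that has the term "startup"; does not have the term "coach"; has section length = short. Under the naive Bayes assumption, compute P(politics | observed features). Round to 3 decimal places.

politics: 0.6 × 0.45 × 0.7 × (1−0.5) = 0.0945
technology: 0.4 × 0.65 × 0.5 × (1−0.6) = 0.052
P(politics | x) = 0.0945 / 0.1465 ≈ 0.645

0.645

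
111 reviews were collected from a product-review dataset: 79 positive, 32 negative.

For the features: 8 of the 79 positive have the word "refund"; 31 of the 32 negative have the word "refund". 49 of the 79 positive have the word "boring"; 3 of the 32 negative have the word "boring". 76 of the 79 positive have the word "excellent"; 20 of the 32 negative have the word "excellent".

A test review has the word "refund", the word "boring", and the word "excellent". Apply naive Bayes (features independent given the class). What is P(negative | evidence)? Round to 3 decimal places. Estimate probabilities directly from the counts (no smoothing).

0.276

positive: (79/111) × (8/79) × (49/79) × (76/79) ≈ 0.0430054
negative: (32/111) × (31/32) × (3/32) × (20/32) ≈ 0.016364
P(negative | x) = 0.016364 / 0.0593694 ≈ 0.276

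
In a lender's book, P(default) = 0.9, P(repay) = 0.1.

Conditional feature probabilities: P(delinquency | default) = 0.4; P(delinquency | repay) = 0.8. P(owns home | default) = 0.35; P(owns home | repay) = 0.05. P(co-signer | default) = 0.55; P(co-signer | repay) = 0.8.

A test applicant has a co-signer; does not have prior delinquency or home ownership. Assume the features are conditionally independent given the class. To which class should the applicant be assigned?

default

default: 0.9 × (1−0.4) × (1−0.35) × 0.55 = 0.19305
repay: 0.1 × (1−0.8) × (1−0.05) × 0.8 = 0.0152
Highest score → default.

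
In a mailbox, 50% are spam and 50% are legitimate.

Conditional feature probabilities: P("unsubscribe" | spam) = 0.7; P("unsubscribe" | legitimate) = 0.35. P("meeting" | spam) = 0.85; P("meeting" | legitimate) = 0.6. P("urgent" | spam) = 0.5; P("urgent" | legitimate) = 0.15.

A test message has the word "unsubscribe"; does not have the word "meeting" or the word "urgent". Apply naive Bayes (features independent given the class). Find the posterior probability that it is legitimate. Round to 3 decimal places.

0.694

spam: 0.5 × 0.7 × (1−0.85) × (1−0.5) = 0.02625
legitimate: 0.5 × 0.35 × (1−0.6) × (1−0.15) = 0.0595
P(legitimate | x) = 0.0595 / 0.08575 ≈ 0.694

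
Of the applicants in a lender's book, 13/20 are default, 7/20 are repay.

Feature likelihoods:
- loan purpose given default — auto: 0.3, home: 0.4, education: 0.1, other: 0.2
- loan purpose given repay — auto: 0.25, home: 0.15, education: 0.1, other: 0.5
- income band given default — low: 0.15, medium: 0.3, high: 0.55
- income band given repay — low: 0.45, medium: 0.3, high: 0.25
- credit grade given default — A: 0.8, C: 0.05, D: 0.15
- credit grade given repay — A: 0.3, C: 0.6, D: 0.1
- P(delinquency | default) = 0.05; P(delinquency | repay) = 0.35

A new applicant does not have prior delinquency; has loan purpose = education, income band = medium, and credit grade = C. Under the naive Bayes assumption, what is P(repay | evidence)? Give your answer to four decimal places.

0.8155

default: 0.65 × 0.1 × 0.3 × 0.05 × (1−0.05) = 0.00092625
repay: 0.35 × 0.1 × 0.3 × 0.6 × (1−0.35) = 0.004095
P(repay | x) = 0.004095 / 0.00502125 ≈ 0.8155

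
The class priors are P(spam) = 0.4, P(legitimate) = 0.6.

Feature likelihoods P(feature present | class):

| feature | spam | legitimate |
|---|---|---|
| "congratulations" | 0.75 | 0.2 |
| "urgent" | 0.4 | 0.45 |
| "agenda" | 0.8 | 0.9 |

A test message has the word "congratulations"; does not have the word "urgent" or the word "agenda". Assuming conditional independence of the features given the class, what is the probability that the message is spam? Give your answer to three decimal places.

spam: 0.4 × 0.75 × (1−0.4) × (1−0.8) = 0.036
legitimate: 0.6 × 0.2 × (1−0.45) × (1−0.9) = 0.0066
P(spam | x) = 0.036 / 0.0426 ≈ 0.845

0.845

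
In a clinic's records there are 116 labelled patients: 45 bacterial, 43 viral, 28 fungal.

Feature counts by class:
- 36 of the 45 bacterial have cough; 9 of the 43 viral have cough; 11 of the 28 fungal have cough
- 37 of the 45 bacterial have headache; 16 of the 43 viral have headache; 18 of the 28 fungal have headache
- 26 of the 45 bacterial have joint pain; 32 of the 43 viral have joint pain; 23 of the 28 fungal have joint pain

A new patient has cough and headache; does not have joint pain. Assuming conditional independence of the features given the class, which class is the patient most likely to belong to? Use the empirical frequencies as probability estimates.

bacterial

bacterial: (45/116) × (36/45) × (37/45) × (19/45) ≈ 0.107739
viral: (43/116) × (9/43) × (16/43) × (11/43) ≈ 0.00738517
fungal: (28/116) × (11/28) × (18/28) × (5/28) ≈ 0.0108858
Highest score → bacterial.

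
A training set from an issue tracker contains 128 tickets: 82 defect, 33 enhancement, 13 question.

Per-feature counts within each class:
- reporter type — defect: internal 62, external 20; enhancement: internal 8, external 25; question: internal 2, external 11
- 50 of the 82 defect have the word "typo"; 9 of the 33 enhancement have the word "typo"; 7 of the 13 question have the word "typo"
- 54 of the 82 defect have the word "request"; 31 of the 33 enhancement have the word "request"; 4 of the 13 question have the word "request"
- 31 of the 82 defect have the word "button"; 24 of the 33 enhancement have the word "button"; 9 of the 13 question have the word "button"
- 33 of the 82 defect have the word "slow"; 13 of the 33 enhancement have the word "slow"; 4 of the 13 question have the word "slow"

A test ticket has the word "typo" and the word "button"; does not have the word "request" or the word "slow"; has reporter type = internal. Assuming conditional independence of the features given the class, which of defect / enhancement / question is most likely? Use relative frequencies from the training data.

defect: (82/128) × (62/82) × (50/82) × (28/82) × (31/82) × (49/82) ≈ 0.0227831
enhancement: (33/128) × (8/33) × (9/33) × (2/33) × (24/33) × (20/33) ≈ 0.000455342
question: (13/128) × (2/13) × (7/13) × (9/13) × (9/13) × (9/13) ≈ 0.00279172
Highest score → defect.

defect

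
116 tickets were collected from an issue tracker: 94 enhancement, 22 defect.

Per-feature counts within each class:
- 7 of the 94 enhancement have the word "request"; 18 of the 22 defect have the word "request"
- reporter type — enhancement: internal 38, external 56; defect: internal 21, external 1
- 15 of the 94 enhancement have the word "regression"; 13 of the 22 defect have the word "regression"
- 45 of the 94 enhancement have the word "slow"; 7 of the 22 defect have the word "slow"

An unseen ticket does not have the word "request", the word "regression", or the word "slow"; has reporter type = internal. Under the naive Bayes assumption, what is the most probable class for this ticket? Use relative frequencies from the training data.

enhancement: (94/116) × (87/94) × (38/94) × (79/94) × (49/94) ≈ 0.132826
defect: (22/116) × (4/22) × (21/22) × (9/22) × (15/22) ≈ 0.00918094
Highest score → enhancement.

enhancement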